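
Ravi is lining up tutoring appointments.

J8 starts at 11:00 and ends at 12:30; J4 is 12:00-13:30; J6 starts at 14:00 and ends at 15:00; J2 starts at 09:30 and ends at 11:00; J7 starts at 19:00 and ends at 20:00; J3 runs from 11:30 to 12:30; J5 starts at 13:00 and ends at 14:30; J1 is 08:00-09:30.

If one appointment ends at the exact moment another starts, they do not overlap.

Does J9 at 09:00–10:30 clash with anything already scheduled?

J1: starts 08:00 before J9 ends 10:30, and ends 09:30 after J9 starts 09:00 → overlap.
J2: starts 09:30 before J9 ends 10:30, and ends 11:00 after J9 starts 09:00 → overlap.
J8: starts 11:00 at or after J9 ends 10:30 → clear.
J3: starts 11:30 at or after J9 ends 10:30 → clear.
J4: starts 12:00 at or after J9 ends 10:30 → clear.
J5: starts 13:00 at or after J9 ends 10:30 → clear.
J6: starts 14:00 at or after J9 ends 10:30 → clear.
J7: starts 19:00 at or after J9 ends 10:30 → clear.
J9 overlaps J1, J2.

Yes — it overlaps J1, J2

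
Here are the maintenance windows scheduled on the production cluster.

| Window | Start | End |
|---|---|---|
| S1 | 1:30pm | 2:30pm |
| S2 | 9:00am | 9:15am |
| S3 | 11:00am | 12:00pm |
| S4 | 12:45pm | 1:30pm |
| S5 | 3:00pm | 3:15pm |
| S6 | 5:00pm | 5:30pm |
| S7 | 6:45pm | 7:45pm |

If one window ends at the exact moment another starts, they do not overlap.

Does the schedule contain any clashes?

Check each pair: they overlap iff neither finishes before the other starts.
Sorted by start: S2, S3, S4, S1, S5, S6, S7.
S3 starts after S2 ends — done with S2.
S4 starts after S3 ends — done with S3.
S1 starts exactly when S4 ends (back-to-back, no overlap) — done with S4.
S5 starts after S1 ends — done with S1.
S6 starts after S5 ends — done with S5.
S7 starts after S6 ends.
Every pair is clear; the schedule has no overlaps.

No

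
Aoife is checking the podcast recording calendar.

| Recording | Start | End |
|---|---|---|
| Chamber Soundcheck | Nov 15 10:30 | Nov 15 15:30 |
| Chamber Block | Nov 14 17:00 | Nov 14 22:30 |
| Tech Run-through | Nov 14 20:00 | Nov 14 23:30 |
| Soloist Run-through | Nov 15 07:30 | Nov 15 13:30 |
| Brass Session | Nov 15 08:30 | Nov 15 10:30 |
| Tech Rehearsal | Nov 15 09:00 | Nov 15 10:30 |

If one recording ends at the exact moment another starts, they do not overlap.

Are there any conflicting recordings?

Yes

Sorted by start: Chamber Block, Tech Run-through, Soloist Run-through, Brass Session, Tech Rehearsal, Chamber Soundcheck.
Tech Run-through starts before Chamber Block ends → Chamber Block and Tech Run-through overlap.
That's a conflict, so the schedule is not conflict-free.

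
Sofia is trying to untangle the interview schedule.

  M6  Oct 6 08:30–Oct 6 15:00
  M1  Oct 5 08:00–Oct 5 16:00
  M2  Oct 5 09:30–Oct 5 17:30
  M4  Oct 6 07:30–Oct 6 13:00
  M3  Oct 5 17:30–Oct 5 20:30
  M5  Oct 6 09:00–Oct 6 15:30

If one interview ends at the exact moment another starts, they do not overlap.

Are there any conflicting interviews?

Yes

Sorted by start: M1, M2, M3, M4, M6, M5.
M2 starts before M1 ends → M1 and M2 overlap.
That's a conflict, so the schedule is not conflict-free.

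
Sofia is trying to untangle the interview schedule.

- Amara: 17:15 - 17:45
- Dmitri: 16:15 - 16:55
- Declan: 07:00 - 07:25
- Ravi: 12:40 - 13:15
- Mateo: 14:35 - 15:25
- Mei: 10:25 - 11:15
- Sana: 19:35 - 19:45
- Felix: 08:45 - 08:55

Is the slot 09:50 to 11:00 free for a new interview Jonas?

No — it overlaps Mei

Declan: ends 07:25 at or before Jonas starts 09:50 → clear.
Felix: ends 08:55 at or before Jonas starts 09:50 → clear.
Mei: starts 10:25 before Jonas ends 11:00, and ends 11:15 after Jonas starts 09:50 → overlap.
Ravi: starts 12:40 at or after Jonas ends 11:00 → clear.
Mateo: starts 14:35 at or after Jonas ends 11:00 → clear.
Dmitri: starts 16:15 at or after Jonas ends 11:00 → clear.
Amara: starts 17:15 at or after Jonas ends 11:00 → clear.
Sana: starts 19:35 at or after Jonas ends 11:00 → clear.
Jonas overlaps Mei.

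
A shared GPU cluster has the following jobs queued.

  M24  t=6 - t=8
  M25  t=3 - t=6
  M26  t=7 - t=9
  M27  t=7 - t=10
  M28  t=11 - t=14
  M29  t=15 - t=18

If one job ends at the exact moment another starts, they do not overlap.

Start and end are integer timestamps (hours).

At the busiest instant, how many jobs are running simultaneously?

Sort all start/end points and keep a running count:
t=3 start M25 → 1
t=6 end M25 → 0
t=6 start M24 → 1
t=7 start M26 → 2
t=7 start M27 → 3
t=8 end M24 → 2
t=9 end M26 → 1
t=10 end M27 → 0
t=11 start M28 → 1
t=14 end M28 → 0
t=15 start M29 → 1
t=18 end M29 → 0
Peak is 3, at t=7 (M24, M26, M27).

3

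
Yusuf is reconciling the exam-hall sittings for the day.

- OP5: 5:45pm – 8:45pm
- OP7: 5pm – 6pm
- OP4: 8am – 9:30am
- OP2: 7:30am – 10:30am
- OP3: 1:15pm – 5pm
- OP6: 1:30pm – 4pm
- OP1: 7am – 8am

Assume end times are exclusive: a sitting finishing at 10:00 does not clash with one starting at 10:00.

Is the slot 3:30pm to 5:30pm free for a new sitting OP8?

OP1: ends 8am at or before OP8 starts 3:30pm → clear.
OP2: ends 10:30am at or before OP8 starts 3:30pm → clear.
OP4: ends 9:30am at or before OP8 starts 3:30pm → clear.
OP3: starts 1:15pm before OP8 ends 5:30pm, and ends 5pm after OP8 starts 3:30pm → overlap.
OP6: starts 1:30pm before OP8 ends 5:30pm, and ends 4pm after OP8 starts 3:30pm → overlap.
OP7: starts 5pm before OP8 ends 5:30pm, and ends 6pm after OP8 starts 3:30pm → overlap.
OP5: starts 5:45pm at or after OP8 ends 5:30pm → clear.
OP8 overlaps OP3, OP6, OP7.

No — it overlaps OP3, OP6, OP7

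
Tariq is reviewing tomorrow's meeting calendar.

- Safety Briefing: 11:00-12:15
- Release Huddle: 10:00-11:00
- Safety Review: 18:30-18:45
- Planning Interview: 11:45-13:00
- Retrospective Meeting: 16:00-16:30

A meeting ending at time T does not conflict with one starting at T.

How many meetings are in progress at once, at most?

2

Sweep the timeline, counting +1 at each start and −1 at each end (ends before starts at a tie):
10:00 start Release Huddle → 1
11:00 end Release Huddle → 0
11:00 start Safety Briefing → 1
11:45 start Planning Interview → 2
12:15 end Safety Briefing → 1
13:00 end Planning Interview → 0
16:00 start Retrospective Meeting → 1
16:30 end Retrospective Meeting → 0
18:30 start Safety Review → 1
18:45 end Safety Review → 0
Peak is 2, at 11:45 (Planning Interview, Safety Briefing).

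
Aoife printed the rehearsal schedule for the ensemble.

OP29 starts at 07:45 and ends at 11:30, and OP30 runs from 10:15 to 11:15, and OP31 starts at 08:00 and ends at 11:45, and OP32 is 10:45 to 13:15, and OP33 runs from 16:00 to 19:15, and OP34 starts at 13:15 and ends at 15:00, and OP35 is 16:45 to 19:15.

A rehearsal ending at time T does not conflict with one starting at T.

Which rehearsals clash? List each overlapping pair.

Sorted by start: OP29, OP31, OP30, OP32, OP34, OP33, OP35.
OP31 starts before OP29 ends → OP29 and OP31 overlap.
OP30 starts before OP29 ends → OP29 and OP30 overlap.
OP32 starts before OP29 ends → OP29 and OP32 overlap.
OP34 starts after OP29 ends, so nothing later overlaps OP29 either.
OP30 starts before OP31 ends → OP31 and OP30 overlap.
OP32 starts before OP31 ends → OP31 and OP32 overlap.
OP34 starts after OP31 ends, so nothing later overlaps OP31 either.
OP32 starts before OP30 ends → OP30 and OP32 overlap.
OP34 starts after OP30 ends, so nothing later overlaps OP30 either.
OP34 starts exactly when OP32 ends (back-to-back, no overlap), so nothing later overlaps OP32 either.
OP33 starts after OP34 ends, so nothing later overlaps OP34 either.
OP35 starts before OP33 ends → OP33 and OP35 overlap.

OP29 & OP30, OP29 & OP31, OP29 & OP32, OP30 & OP31, OP30 & OP32, OP31 & OP32, OP33 & OP35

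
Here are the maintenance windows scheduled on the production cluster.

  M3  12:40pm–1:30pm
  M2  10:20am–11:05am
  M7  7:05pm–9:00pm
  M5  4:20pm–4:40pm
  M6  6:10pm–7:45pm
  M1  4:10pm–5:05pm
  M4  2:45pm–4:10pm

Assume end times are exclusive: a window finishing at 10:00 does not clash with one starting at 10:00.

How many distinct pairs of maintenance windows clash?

2

Sorted by start: M2, M3, M4, M1, M5, M6, M7.
M3 starts after M2 ends — done with M2.
M4 starts after M3 ends — done with M3.
M1 starts exactly when M4 ends (back-to-back, no overlap) — done with M4.
M5 starts before M1 ends → M1 and M5 overlap.
M6 starts after M1 ends — done with M1.
M6 starts after M5 ends — done with M5.
M7 starts before M6 ends → M6 and M7 overlap.
Overlapping pairs: M1 & M5, M6 & M7 — 2 in total.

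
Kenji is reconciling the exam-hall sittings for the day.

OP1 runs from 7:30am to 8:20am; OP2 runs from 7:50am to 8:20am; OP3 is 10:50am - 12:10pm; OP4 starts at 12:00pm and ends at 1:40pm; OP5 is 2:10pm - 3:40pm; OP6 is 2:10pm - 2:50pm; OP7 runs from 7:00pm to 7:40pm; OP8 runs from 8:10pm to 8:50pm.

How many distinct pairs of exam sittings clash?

Sorted by start: OP1, OP2, OP3, OP4, OP5, OP6, OP7, OP8.
OP2 starts before OP1 ends → OP1 and OP2 overlap.
OP3 starts after OP1 ends — done with OP1.
OP3 starts after OP2 ends — done with OP2.
OP4 starts before OP3 ends → OP3 and OP4 overlap.
OP5 starts after OP3 ends — done with OP3.
OP5 starts after OP4 ends — done with OP4.
OP6 starts before OP5 ends → OP5 and OP6 overlap.
OP7 starts after OP5 ends — done with OP5.
OP7 starts after OP6 ends — done with OP6.
OP8 starts after OP7 ends.
Overlapping pairs: OP1 & OP2, OP3 & OP4, OP5 & OP6 — 3 in total.

3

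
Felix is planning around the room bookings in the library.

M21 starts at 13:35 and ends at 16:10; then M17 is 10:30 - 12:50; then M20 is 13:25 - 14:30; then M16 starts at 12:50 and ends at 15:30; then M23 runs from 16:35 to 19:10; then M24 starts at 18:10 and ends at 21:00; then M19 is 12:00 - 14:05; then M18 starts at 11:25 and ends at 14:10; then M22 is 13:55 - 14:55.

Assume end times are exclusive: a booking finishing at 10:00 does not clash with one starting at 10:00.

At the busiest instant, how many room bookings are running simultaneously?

Sweep the timeline, counting +1 at each start and −1 at each end (ends before starts at a tie):
10:30 start M17 → 1
11:25 start M18 → 2
12:00 start M19 → 3
12:50 end M17 → 2
12:50 start M16 → 3
13:25 start M20 → 4
13:35 start M21 → 5
13:55 start M22 → 6
14:05 end M19 → 5
14:10 end M18 → 4
14:30 end M20 → 3
14:55 end M22 → 2
15:30 end M16 → 1
16:10 end M21 → 0
16:35 start M23 → 1
18:10 start M24 → 2
19:10 end M23 → 1
21:00 end M24 → 0
Peak is 6, at 13:55 (M16, M18, M19, M20, M21, M22).

6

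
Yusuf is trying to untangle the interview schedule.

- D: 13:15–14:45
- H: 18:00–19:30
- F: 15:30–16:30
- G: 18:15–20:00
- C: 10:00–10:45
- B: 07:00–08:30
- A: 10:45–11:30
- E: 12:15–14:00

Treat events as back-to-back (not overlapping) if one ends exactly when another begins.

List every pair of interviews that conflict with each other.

D & E, G & H

Check each pair: they overlap iff neither finishes before the other starts.
Sorted by start: B, C, A, E, D, F, H, G.
C starts after B ends — done with B.
A starts exactly when C ends (back-to-back, no overlap) — done with C.
E starts after A ends — done with A.
D starts before E ends → E and D overlap.
F starts after E ends — done with E.
F starts after D ends — done with D.
H starts after F ends — done with F.
G starts before H ends → H and G overlap.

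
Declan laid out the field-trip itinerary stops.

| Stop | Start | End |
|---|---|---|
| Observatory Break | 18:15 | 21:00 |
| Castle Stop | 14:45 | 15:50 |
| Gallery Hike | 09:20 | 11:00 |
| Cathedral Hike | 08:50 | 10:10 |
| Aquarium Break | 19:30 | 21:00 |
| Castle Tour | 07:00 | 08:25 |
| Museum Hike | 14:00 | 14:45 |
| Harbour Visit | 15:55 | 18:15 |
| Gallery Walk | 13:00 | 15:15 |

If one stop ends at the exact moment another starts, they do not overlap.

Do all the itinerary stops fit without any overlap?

No

Sorted by start: Castle Tour, Cathedral Hike, Gallery Hike, Gallery Walk, Museum Hike, Castle Stop, Harbour Visit, Observatory Break, Aquarium Break.
Cathedral Hike starts after Castle Tour ends, so nothing later overlaps Castle Tour either.
Gallery Hike starts before Cathedral Hike ends → Cathedral Hike and Gallery Hike overlap.
That's a conflict, so the schedule is not conflict-free.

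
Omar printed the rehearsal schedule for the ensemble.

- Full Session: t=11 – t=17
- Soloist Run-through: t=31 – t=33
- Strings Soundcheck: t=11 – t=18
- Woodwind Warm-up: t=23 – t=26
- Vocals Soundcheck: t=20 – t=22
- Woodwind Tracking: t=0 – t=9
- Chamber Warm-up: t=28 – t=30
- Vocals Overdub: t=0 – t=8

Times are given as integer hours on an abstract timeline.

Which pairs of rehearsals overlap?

Full Session & Strings Soundcheck, Vocals Overdub & Woodwind Tracking

Sorted by start: Woodwind Tracking, Vocals Overdub, Strings Soundcheck, Full Session, Vocals Soundcheck, Woodwind Warm-up, Chamber Warm-up, Soloist Run-through.
Vocals Overdub starts before Woodwind Tracking ends → Woodwind Tracking and Vocals Overdub overlap.
Strings Soundcheck starts after Woodwind Tracking ends, so nothing later overlaps Woodwind Tracking either.
Strings Soundcheck starts after Vocals Overdub ends, so nothing later overlaps Vocals Overdub either.
Full Session starts before Strings Soundcheck ends → Strings Soundcheck and Full Session overlap.
Vocals Soundcheck starts after Strings Soundcheck ends, so nothing later overlaps Strings Soundcheck either.
Vocals Soundcheck starts after Full Session ends, so nothing later overlaps Full Session either.
Woodwind Warm-up starts after Vocals Soundcheck ends, so nothing later overlaps Vocals Soundcheck either.
Chamber Warm-up starts after Woodwind Warm-up ends, so nothing later overlaps Woodwind Warm-up either.
Soloist Run-through starts after Chamber Warm-up ends.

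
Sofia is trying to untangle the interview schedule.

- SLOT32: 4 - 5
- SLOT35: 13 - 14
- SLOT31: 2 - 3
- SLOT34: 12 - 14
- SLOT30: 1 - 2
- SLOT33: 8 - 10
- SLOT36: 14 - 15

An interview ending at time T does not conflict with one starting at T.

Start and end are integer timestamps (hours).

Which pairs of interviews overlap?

Two intervals overlap when each starts before the other ends.
Sorted by start: SLOT30, SLOT31, SLOT32, SLOT33, SLOT34, SLOT35, SLOT36.
SLOT31 starts exactly when SLOT30 ends (back-to-back, no overlap), so SLOT30 has no further overlaps.
SLOT32 starts after SLOT31 ends, so SLOT31 has no further overlaps.
SLOT33 starts after SLOT32 ends, so SLOT32 has no further overlaps.
SLOT34 starts after SLOT33 ends, so SLOT33 has no further overlaps.
SLOT35 starts before SLOT34 ends → SLOT34 and SLOT35 overlap.
SLOT36 starts exactly when SLOT34 ends (back-to-back, no overlap).
SLOT36 starts exactly when SLOT35 ends (back-to-back, no overlap).

SLOT34 & SLOT35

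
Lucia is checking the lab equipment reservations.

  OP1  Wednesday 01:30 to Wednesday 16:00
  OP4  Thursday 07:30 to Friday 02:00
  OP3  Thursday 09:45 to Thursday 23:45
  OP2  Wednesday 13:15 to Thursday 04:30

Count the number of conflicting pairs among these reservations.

Sorted by start: OP1, OP2, OP4, OP3.
OP2 starts before OP1 ends → OP1 and OP2 overlap.
OP4 starts after OP1 ends, so nothing later overlaps OP1 either.
OP4 starts after OP2 ends, so nothing later overlaps OP2 either.
OP3 starts before OP4 ends → OP4 and OP3 overlap.
Overlapping pairs: OP1 & OP2, OP3 & OP4 — 2 in total.

2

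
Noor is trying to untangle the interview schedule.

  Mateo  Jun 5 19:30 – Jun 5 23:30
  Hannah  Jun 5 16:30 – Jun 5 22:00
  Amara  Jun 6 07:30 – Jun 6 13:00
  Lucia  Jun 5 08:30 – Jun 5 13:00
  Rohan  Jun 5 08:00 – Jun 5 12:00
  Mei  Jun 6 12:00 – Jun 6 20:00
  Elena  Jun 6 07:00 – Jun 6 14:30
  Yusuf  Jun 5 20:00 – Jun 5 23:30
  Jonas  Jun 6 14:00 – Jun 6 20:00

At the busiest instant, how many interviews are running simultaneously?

3

Walk through starts and ends in time order (an end at T is processed before a start at T):
Jun 5 08:00 start Rohan → 1
Jun 5 08:30 start Lucia → 2
Jun 5 12:00 end Rohan → 1
Jun 5 13:00 end Lucia → 0
Jun 5 16:30 start Hannah → 1
Jun 5 19:30 start Mateo → 2
Jun 5 20:00 start Yusuf → 3
Jun 5 22:00 end Hannah → 2
Jun 5 23:30 end Mateo → 1
Jun 5 23:30 end Yusuf → 0
Jun 6 07:00 start Elena → 1
Jun 6 07:30 start Amara → 2
Jun 6 12:00 start Mei → 3
Jun 6 13:00 end Amara → 2
Jun 6 14:00 start Jonas → 3
Jun 6 14:30 end Elena → 2
Jun 6 20:00 end Jonas → 1
Jun 6 20:00 end Mei → 0
Peak is 3, at Jun 5 20:00 (Hannah, Mateo, Yusuf).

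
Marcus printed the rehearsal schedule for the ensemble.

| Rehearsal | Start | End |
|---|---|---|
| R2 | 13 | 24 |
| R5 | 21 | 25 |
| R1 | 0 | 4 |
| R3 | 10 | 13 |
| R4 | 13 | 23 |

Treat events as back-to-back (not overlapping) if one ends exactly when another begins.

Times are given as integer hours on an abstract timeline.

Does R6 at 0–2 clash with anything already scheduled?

R1: starts 0 before R6 ends 2, and ends 4 after R6 starts 0 → overlap.
R3: starts 10 at or after R6 ends 2 → clear.
R2: starts 13 at or after R6 ends 2 → clear.
R4: starts 13 at or after R6 ends 2 → clear.
R5: starts 21 at or after R6 ends 2 → clear.
R6 overlaps R1.

Yes — it overlaps R1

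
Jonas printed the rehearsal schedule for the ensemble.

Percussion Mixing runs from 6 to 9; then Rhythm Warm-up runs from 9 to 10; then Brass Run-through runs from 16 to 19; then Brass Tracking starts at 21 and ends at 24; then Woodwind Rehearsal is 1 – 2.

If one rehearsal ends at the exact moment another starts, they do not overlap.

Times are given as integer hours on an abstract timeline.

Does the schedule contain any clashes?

Sorted by start: Woodwind Rehearsal, Percussion Mixing, Rhythm Warm-up, Brass Run-through, Brass Tracking.
Percussion Mixing starts after Woodwind Rehearsal ends, so Woodwind Rehearsal has no further overlaps.
Rhythm Warm-up starts exactly when Percussion Mixing ends (back-to-back, no overlap), so Percussion Mixing has no further overlaps.
Brass Run-through starts after Rhythm Warm-up ends, so Rhythm Warm-up has no further overlaps.
Brass Tracking starts after Brass Run-through ends.
Every pair is clear; the schedule has no overlaps.

No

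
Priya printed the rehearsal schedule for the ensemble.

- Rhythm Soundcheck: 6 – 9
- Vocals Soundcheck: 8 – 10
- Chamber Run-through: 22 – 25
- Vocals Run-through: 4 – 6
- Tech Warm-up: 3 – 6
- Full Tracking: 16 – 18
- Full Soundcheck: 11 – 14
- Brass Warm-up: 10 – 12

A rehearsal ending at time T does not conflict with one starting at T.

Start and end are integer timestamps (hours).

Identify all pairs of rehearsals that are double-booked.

Sorted by start: Tech Warm-up, Vocals Run-through, Rhythm Soundcheck, Vocals Soundcheck, Brass Warm-up, Full Soundcheck, Full Tracking, Chamber Run-through.
Vocals Run-through starts before Tech Warm-up ends → Tech Warm-up and Vocals Run-through overlap.
Rhythm Soundcheck starts exactly when Tech Warm-up ends (back-to-back, no overlap), so nothing later overlaps Tech Warm-up either.
Rhythm Soundcheck starts exactly when Vocals Run-through ends (back-to-back, no overlap), so nothing later overlaps Vocals Run-through either.
Vocals Soundcheck starts before Rhythm Soundcheck ends → Rhythm Soundcheck and Vocals Soundcheck overlap.
Brass Warm-up starts after Rhythm Soundcheck ends, so nothing later overlaps Rhythm Soundcheck either.
Brass Warm-up starts exactly when Vocals Soundcheck ends (back-to-back, no overlap), so nothing later overlaps Vocals Soundcheck either.
Full Soundcheck starts before Brass Warm-up ends → Brass Warm-up and Full Soundcheck overlap.
Full Tracking starts after Brass Warm-up ends, so nothing later overlaps Brass Warm-up either.
Full Tracking starts after Full Soundcheck ends, so nothing later overlaps Full Soundcheck either.
Chamber Run-through starts after Full Tracking ends.

Brass Warm-up & Full Soundcheck, Rhythm Soundcheck & Vocals Soundcheck, Tech Warm-up & Vocals Run-through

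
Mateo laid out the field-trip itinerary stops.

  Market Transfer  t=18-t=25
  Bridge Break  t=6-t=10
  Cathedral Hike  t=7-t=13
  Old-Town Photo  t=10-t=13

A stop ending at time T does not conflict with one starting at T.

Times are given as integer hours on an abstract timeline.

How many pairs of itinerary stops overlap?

2

Sorted by start: Bridge Break, Cathedral Hike, Old-Town Photo, Market Transfer.
Cathedral Hike starts before Bridge Break ends → Bridge Break and Cathedral Hike overlap.
Old-Town Photo starts exactly when Bridge Break ends (back-to-back, no overlap); Bridge Break is clear from here.
Old-Town Photo starts before Cathedral Hike ends → Cathedral Hike and Old-Town Photo overlap.
Market Transfer starts after Cathedral Hike ends.
Market Transfer starts after Old-Town Photo ends.
Overlapping pairs: Bridge Break & Cathedral Hike, Cathedral Hike & Old-Town Photo — 2 in total.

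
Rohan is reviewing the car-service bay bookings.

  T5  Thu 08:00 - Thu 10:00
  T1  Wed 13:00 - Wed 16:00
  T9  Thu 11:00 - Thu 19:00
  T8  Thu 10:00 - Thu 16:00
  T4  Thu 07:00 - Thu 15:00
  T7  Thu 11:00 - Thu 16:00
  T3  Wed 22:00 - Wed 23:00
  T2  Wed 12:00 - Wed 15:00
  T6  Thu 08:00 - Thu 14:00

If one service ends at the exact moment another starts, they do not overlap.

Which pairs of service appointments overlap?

Check each pair: they overlap iff neither finishes before the other starts.
Sorted by start: T2, T1, T3, T4, T5, T6, T8, T7, T9.
T1 starts before T2 ends → T2 and T1 overlap.
T3 starts after T2 ends, so nothing later overlaps T2 either.
T3 starts after T1 ends, so nothing later overlaps T1 either.
T4 starts after T3 ends, so nothing later overlaps T3 either.
T5 starts before T4 ends → T4 and T5 overlap.
T6 starts before T4 ends → T4 and T6 overlap.
T8 starts before T4 ends → T4 and T8 overlap.
T7 starts before T4 ends → T4 and T7 overlap.
T9 starts before T4 ends → T4 and T9 overlap.
T6 starts before T5 ends → T5 and T6 overlap.
T8 starts exactly when T5 ends (back-to-back, no overlap), so nothing later overlaps T5 either.
T8 starts before T6 ends → T6 and T8 overlap.
T7 starts before T6 ends → T6 and T7 overlap.
T9 starts before T6 ends → T6 and T9 overlap.
T7 starts before T8 ends → T8 and T7 overlap.
T9 starts before T8 ends → T8 and T9 overlap.
T9 starts before T7 ends → T7 and T9 overlap.

T1 & T2, T4 & T5, T4 & T6, T4 & T7, T4 & T8, T4 & T9, T5 & T6, T6 & T7, T6 & T8, T6 & T9, T7 & T8, T7 & T9, T8 & T9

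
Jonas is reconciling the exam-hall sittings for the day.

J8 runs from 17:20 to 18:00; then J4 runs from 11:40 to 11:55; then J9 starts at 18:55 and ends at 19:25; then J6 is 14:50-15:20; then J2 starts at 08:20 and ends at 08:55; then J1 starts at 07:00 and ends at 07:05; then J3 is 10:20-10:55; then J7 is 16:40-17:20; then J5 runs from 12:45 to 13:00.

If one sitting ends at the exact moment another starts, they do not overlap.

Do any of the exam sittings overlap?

Two intervals overlap when each starts before the other ends.
Sorted by start: J1, J2, J3, J4, J5, J6, J7, J8, J9.
J2 starts after J1 ends — done with J1.
J3 starts after J2 ends — done with J2.
J4 starts after J3 ends — done with J3.
J5 starts after J4 ends — done with J4.
J6 starts after J5 ends — done with J5.
J7 starts after J6 ends — done with J6.
J8 starts exactly when J7 ends (back-to-back, no overlap) — done with J7.
J9 starts after J8 ends.
Every pair is clear; the schedule has no overlaps.

No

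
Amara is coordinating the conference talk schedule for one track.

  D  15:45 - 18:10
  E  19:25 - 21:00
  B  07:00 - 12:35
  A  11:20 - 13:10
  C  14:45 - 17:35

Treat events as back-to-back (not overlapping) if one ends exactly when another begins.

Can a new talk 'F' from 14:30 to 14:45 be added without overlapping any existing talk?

Yes — the slot is free

B: ends 12:35 at or before F starts 14:30 → clear.
A: ends 13:10 at or before F starts 14:30 → clear.
C: starts 14:45 at or after F ends 14:45 → clear.
D: starts 15:45 at or after F ends 14:45 → clear.
E: starts 19:25 at or after F ends 14:45 → clear.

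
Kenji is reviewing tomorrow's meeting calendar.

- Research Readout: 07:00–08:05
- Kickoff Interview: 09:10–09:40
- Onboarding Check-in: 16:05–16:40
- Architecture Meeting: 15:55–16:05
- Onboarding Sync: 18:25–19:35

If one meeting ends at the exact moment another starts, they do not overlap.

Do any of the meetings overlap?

Sorted by start: Research Readout, Kickoff Interview, Architecture Meeting, Onboarding Check-in, Onboarding Sync.
Kickoff Interview starts after Research Readout ends — done with Research Readout.
Architecture Meeting starts after Kickoff Interview ends — done with Kickoff Interview.
Onboarding Check-in starts exactly when Architecture Meeting ends (back-to-back, no overlap) — done with Architecture Meeting.
Onboarding Sync starts after Onboarding Check-in ends.
Every pair is clear; the schedule has no overlaps.

No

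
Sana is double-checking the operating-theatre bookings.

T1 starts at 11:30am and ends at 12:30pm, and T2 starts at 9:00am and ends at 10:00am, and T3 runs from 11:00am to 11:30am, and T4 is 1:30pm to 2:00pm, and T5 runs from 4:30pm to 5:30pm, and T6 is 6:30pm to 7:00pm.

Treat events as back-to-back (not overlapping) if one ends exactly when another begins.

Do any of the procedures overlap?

No

Sorted by start: T2, T3, T1, T4, T5, T6.
T3 starts after T2 ends, so nothing later overlaps T2 either.
T1 starts exactly when T3 ends (back-to-back, no overlap), so nothing later overlaps T3 either.
T4 starts after T1 ends, so nothing later overlaps T1 either.
T5 starts after T4 ends, so nothing later overlaps T4 either.
T6 starts after T5 ends.
Every pair is clear; the schedule has no overlaps.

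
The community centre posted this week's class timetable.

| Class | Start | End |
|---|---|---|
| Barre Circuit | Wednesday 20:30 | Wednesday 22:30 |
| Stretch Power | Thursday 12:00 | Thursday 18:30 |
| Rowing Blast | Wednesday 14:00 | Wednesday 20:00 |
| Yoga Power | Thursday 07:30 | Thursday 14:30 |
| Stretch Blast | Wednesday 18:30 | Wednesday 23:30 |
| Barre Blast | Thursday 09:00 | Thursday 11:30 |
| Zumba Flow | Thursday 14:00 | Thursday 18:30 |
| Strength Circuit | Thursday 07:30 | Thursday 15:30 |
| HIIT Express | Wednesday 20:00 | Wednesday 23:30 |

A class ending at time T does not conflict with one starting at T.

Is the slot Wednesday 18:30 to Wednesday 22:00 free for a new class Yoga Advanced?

No — it overlaps Barre Circuit, HIIT Express, Rowing Blast, Stretch Blast

Rowing Blast: starts Wednesday 14:00 before Yoga Advanced ends Wednesday 22:00, and ends Wednesday 20:00 after Yoga Advanced starts Wednesday 18:30 → overlap.
Stretch Blast: starts Wednesday 18:30 before Yoga Advanced ends Wednesday 22:00, and ends Wednesday 23:30 after Yoga Advanced starts Wednesday 18:30 → overlap.
HIIT Express: starts Wednesday 20:00 before Yoga Advanced ends Wednesday 22:00, and ends Wednesday 23:30 after Yoga Advanced starts Wednesday 18:30 → overlap.
Barre Circuit: starts Wednesday 20:30 before Yoga Advanced ends Wednesday 22:00, and ends Wednesday 22:30 after Yoga Advanced starts Wednesday 18:30 → overlap.
Strength Circuit: starts Thursday 07:30 at or after Yoga Advanced ends Wednesday 22:00 → clear.
Yoga Power: starts Thursday 07:30 at or after Yoga Advanced ends Wednesday 22:00 → clear.
Barre Blast: starts Thursday 09:00 at or after Yoga Advanced ends Wednesday 22:00 → clear.
Stretch Power: starts Thursday 12:00 at or after Yoga Advanced ends Wednesday 22:00 → clear.
Zumba Flow: starts Thursday 14:00 at or after Yoga Advanced ends Wednesday 22:00 → clear.
Yoga Advanced overlaps Rowing Blast, Stretch Blast, HIIT Express, Barre Circuit.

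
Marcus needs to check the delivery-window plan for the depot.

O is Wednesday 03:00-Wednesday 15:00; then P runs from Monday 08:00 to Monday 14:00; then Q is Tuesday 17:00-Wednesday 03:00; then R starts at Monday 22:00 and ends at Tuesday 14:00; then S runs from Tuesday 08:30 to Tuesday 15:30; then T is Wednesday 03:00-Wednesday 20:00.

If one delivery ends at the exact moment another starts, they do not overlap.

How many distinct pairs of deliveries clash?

2

Sorted by start: P, R, S, Q, O, T.
R starts after P ends — done with P.
S starts before R ends → R and S overlap.
Q starts after R ends — done with R.
Q starts after S ends — done with S.
O starts exactly when Q ends (back-to-back, no overlap) — done with Q.
T starts before O ends → O and T overlap.
Overlapping pairs: O & T, R & S — 2 in total.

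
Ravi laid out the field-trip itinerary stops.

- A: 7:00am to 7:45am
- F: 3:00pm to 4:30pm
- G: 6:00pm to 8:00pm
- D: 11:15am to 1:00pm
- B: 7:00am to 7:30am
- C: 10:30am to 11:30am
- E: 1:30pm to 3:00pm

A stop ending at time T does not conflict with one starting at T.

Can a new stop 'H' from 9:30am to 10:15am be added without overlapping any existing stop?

Yes — the slot is free

A: ends 7:45am at or before H starts 9:30am → clear.
B: ends 7:30am at or before H starts 9:30am → clear.
C: starts 10:30am at or after H ends 10:15am → clear.
D: starts 11:15am at or after H ends 10:15am → clear.
E: starts 1:30pm at or after H ends 10:15am → clear.
F: starts 3:00pm at or after H ends 10:15am → clear.
G: starts 6:00pm at or after H ends 10:15am → clear.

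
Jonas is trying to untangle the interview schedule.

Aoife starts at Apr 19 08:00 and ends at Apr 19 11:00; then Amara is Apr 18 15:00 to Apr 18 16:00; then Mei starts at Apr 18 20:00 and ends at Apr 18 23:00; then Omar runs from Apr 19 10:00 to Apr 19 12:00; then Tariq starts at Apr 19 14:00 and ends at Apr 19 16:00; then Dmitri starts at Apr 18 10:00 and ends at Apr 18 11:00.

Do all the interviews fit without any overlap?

No

Sorted by start: Dmitri, Amara, Mei, Aoife, Omar, Tariq.
Amara starts after Dmitri ends; Dmitri is clear from here.
Mei starts after Amara ends; Amara is clear from here.
Aoife starts after Mei ends; Mei is clear from here.
Omar starts before Aoife ends → Aoife and Omar overlap.
That's a conflict, so the schedule is not conflict-free.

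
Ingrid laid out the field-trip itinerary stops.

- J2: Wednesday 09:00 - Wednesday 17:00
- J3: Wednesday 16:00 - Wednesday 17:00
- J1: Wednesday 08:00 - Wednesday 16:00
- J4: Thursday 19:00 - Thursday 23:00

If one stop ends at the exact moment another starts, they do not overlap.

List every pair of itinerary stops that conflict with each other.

Sorted by start: J1, J2, J3, J4.
J2 starts before J1 ends → J1 and J2 overlap.
J3 starts exactly when J1 ends (back-to-back, no overlap), so J1 has no further overlaps.
J3 starts before J2 ends → J2 and J3 overlap.
J4 starts after J2 ends.
J4 starts after J3 ends.

J1 & J2, J2 & J3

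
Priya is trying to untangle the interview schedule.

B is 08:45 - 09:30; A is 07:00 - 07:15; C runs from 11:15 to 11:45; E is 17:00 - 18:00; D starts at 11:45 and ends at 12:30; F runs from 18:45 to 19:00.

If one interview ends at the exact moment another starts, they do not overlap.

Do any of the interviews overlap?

No

Two intervals overlap when each starts before the other ends.
Sorted by start: A, B, C, D, E, F.
B starts after A ends — done with A.
C starts after B ends — done with B.
D starts exactly when C ends (back-to-back, no overlap) — done with C.
E starts after D ends — done with D.
F starts after E ends.
Every pair is clear; the schedule has no overlaps.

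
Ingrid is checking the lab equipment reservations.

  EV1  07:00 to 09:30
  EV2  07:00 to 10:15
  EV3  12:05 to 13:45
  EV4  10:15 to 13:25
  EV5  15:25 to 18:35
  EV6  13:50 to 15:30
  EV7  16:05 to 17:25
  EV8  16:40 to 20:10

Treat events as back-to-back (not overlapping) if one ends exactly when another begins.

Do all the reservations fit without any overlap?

No

Sorted by start: EV1, EV2, EV4, EV3, EV6, EV5, EV7, EV8.
EV2 starts before EV1 ends → EV1 and EV2 overlap.
That's a conflict, so the schedule is not conflict-free.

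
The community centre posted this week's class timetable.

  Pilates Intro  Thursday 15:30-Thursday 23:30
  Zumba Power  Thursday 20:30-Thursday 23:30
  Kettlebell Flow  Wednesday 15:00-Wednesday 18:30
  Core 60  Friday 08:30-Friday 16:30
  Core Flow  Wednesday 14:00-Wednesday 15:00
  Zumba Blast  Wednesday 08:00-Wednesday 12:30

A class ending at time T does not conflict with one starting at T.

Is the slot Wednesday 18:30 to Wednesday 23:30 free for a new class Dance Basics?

Yes — the slot is free

Zumba Blast: ends Wednesday 12:30 at or before Dance Basics starts Wednesday 18:30 → clear.
Core Flow: ends Wednesday 15:00 at or before Dance Basics starts Wednesday 18:30 → clear.
Kettlebell Flow: ends Wednesday 18:30 at or before Dance Basics starts Wednesday 18:30 → clear.
Pilates Intro: starts Thursday 15:30 at or after Dance Basics ends Wednesday 23:30 → clear.
Zumba Power: starts Thursday 20:30 at or after Dance Basics ends Wednesday 23:30 → clear.
Core 60: starts Friday 08:30 at or after Dance Basics ends Wednesday 23:30 → clear.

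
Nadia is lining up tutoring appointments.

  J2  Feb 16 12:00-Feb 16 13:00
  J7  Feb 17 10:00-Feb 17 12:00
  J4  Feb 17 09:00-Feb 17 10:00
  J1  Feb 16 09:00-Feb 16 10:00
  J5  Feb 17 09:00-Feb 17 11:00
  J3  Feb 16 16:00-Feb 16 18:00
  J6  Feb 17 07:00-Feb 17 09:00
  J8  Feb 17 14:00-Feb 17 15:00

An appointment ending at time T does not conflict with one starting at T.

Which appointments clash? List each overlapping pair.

Sorted by start: J1, J2, J3, J6, J4, J5, J7, J8.
J2 starts after J1 ends; J1 is clear from here.
J3 starts after J2 ends; J2 is clear from here.
J6 starts after J3 ends; J3 is clear from here.
J4 starts exactly when J6 ends (back-to-back, no overlap); J6 is clear from here.
J5 starts before J4 ends → J4 and J5 overlap.
J7 starts exactly when J4 ends (back-to-back, no overlap); J4 is clear from here.
J7 starts before J5 ends → J5 and J7 overlap.
J8 starts after J5 ends.
J8 starts after J7 ends.

J4 & J5, J5 & J7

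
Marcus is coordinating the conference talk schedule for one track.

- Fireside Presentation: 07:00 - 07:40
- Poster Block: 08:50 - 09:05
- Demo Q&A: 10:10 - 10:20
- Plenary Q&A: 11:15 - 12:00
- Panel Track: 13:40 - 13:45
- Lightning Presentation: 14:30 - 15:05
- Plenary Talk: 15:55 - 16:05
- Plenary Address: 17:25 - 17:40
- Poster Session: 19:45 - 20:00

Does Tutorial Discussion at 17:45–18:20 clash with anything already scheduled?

Fireside Presentation: ends 07:40 at or before Tutorial Discussion starts 17:45 → clear.
Poster Block: ends 09:05 at or before Tutorial Discussion starts 17:45 → clear.
Demo Q&A: ends 10:20 at or before Tutorial Discussion starts 17:45 → clear.
Plenary Q&A: ends 12:00 at or before Tutorial Discussion starts 17:45 → clear.
Panel Track: ends 13:45 at or before Tutorial Discussion starts 17:45 → clear.
Lightning Presentation: ends 15:05 at or before Tutorial Discussion starts 17:45 → clear.
Plenary Talk: ends 16:05 at or before Tutorial Discussion starts 17:45 → clear.
Plenary Address: ends 17:40 at or before Tutorial Discussion starts 17:45 → clear.
Poster Session: starts 19:45 at or after Tutorial Discussion ends 18:20 → clear.

No — it doesn't clash with anything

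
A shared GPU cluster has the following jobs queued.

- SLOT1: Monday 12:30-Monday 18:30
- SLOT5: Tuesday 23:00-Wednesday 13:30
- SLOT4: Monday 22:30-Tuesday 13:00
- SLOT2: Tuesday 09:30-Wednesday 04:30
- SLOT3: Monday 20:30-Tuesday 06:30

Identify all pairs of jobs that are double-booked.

SLOT2 & SLOT4, SLOT2 & SLOT5, SLOT3 & SLOT4

Sorted by start: SLOT1, SLOT3, SLOT4, SLOT2, SLOT5.
SLOT3 starts after SLOT1 ends — done with SLOT1.
SLOT4 starts before SLOT3 ends → SLOT3 and SLOT4 overlap.
SLOT2 starts after SLOT3 ends — done with SLOT3.
SLOT2 starts before SLOT4 ends → SLOT4 and SLOT2 overlap.
SLOT5 starts after SLOT4 ends.
SLOT5 starts before SLOT2 ends → SLOT2 and SLOT5 overlap.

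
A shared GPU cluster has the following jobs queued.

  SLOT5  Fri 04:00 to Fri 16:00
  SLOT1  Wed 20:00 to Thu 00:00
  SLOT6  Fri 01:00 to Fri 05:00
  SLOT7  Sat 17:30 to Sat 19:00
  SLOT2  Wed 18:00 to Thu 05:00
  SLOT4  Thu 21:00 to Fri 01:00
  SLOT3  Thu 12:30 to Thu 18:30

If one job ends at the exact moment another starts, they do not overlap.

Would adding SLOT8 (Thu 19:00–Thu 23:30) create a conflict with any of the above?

Yes — it overlaps SLOT4

SLOT2: ends Thu 05:00 at or before SLOT8 starts Thu 19:00 → clear.
SLOT1: ends Thu 00:00 at or before SLOT8 starts Thu 19:00 → clear.
SLOT3: ends Thu 18:30 at or before SLOT8 starts Thu 19:00 → clear.
SLOT4: starts Thu 21:00 before SLOT8 ends Thu 23:30, and ends Fri 01:00 after SLOT8 starts Thu 19:00 → overlap.
SLOT6: starts Fri 01:00 at or after SLOT8 ends Thu 23:30 → clear.
SLOT5: starts Fri 04:00 at or after SLOT8 ends Thu 23:30 → clear.
SLOT7: starts Sat 17:30 at or after SLOT8 ends Thu 23:30 → clear.
SLOT8 overlaps SLOT4.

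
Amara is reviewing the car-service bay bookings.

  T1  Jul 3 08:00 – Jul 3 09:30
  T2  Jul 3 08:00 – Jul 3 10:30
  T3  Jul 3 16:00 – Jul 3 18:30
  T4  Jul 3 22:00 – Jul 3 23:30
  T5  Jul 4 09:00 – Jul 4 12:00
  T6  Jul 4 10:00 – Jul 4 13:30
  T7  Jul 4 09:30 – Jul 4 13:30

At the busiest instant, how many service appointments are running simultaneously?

Sort all start/end points and keep a running count:
Jul 3 08:00 start T1 → 1
Jul 3 08:00 start T2 → 2
Jul 3 09:30 end T1 → 1
Jul 3 10:30 end T2 → 0
Jul 3 16:00 start T3 → 1
Jul 3 18:30 end T3 → 0
Jul 3 22:00 start T4 → 1
Jul 3 23:30 end T4 → 0
Jul 4 09:00 start T5 → 1
Jul 4 09:30 start T7 → 2
Jul 4 10:00 start T6 → 3
Jul 4 12:00 end T5 → 2
Jul 4 13:30 end T6 → 1
Jul 4 13:30 end T7 → 0
Peak is 3, at Jul 4 10:00 (T5, T6, T7).

3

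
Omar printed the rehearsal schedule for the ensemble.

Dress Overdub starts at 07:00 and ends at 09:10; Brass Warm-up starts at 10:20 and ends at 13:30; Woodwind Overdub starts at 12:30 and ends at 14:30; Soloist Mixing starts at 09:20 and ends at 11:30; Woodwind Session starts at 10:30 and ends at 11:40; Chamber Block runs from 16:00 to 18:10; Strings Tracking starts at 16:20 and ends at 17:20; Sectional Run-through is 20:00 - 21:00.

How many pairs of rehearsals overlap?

5

Sorted by start: Dress Overdub, Soloist Mixing, Brass Warm-up, Woodwind Session, Woodwind Overdub, Chamber Block, Strings Tracking, Sectional Run-through.
Soloist Mixing starts after Dress Overdub ends, so nothing later overlaps Dress Overdub either.
Brass Warm-up starts before Soloist Mixing ends → Soloist Mixing and Brass Warm-up overlap.
Woodwind Session starts before Soloist Mixing ends → Soloist Mixing and Woodwind Session overlap.
Woodwind Overdub starts after Soloist Mixing ends, so nothing later overlaps Soloist Mixing either.
Woodwind Session starts before Brass Warm-up ends → Brass Warm-up and Woodwind Session overlap.
Woodwind Overdub starts before Brass Warm-up ends → Brass Warm-up and Woodwind Overdub overlap.
Chamber Block starts after Brass Warm-up ends, so nothing later overlaps Brass Warm-up either.
Woodwind Overdub starts after Woodwind Session ends, so nothing later overlaps Woodwind Session either.
Chamber Block starts after Woodwind Overdub ends, so nothing later overlaps Woodwind Overdub either.
Strings Tracking starts before Chamber Block ends → Chamber Block and Strings Tracking overlap.
Sectional Run-through starts after Chamber Block ends.
Sectional Run-through starts after Strings Tracking ends.
Overlapping pairs: Brass Warm-up & Soloist Mixing, Brass Warm-up & Woodwind Overdub, Brass Warm-up & Woodwind Session, Chamber Block & Strings Tracking, Soloist Mixing & Woodwind Session — 5 in total.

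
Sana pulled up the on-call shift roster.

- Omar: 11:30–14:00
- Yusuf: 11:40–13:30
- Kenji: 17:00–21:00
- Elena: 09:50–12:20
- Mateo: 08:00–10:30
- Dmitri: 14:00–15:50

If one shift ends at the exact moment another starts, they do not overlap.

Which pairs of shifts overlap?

Sorted by start: Mateo, Elena, Omar, Yusuf, Dmitri, Kenji.
Elena starts before Mateo ends → Mateo and Elena overlap.
Omar starts after Mateo ends — done with Mateo.
Omar starts before Elena ends → Elena and Omar overlap.
Yusuf starts before Elena ends → Elena and Yusuf overlap.
Dmitri starts after Elena ends — done with Elena.
Yusuf starts before Omar ends → Omar and Yusuf overlap.
Dmitri starts exactly when Omar ends (back-to-back, no overlap) — done with Omar.
Dmitri starts after Yusuf ends — done with Yusuf.
Kenji starts after Dmitri ends.

Elena & Mateo, Elena & Omar, Elena & Yusuf, Omar & Yusuf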